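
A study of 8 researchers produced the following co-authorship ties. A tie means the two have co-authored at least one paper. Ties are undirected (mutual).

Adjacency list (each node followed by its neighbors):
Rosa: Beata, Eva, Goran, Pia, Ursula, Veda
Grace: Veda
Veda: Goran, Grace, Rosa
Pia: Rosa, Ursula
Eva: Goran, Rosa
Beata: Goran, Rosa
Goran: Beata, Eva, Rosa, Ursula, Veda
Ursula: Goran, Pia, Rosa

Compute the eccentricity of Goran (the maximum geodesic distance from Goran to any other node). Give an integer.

Distances from Goran: Beata:1, Eva:1, Grace:2, Pia:2, Rosa:1, Ursula:1, Veda:1.
The largest is 2 (to Pia and Grace), so the eccentricity of Goran is 2.

2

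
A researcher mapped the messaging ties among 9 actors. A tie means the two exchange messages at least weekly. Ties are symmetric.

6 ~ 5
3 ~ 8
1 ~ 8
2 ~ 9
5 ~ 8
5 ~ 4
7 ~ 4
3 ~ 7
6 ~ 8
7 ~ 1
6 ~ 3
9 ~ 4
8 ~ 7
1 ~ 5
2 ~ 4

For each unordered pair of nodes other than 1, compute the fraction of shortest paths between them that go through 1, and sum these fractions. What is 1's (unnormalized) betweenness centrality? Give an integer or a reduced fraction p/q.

1/3

Pairs whose geodesics pass through 1 — 7–5: 1/3.
All other pairs contribute 0.
Summing the contributions gives betweenness(1) = 1/3.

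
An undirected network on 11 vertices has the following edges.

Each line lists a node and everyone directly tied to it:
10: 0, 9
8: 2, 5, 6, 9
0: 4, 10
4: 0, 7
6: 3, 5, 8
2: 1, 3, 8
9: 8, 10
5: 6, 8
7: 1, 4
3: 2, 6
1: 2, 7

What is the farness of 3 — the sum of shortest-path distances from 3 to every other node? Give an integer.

27

Distances from 3: 0:5, 1:2, 2:1, 4:4, 5:2, 6:1, 7:3, 8:2, 9:3, 10:4.
Sum = 5 + 2 + 1 + 4 + 2 + 1 + 3 + 2 + 3 + 4 = 27.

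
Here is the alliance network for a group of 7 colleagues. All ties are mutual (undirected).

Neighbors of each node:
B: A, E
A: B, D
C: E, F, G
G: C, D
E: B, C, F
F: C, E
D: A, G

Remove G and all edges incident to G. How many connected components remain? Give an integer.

1

G's neighbors (C and D) remain reachable from one another through other ties, so the rest of the network stays in one piece.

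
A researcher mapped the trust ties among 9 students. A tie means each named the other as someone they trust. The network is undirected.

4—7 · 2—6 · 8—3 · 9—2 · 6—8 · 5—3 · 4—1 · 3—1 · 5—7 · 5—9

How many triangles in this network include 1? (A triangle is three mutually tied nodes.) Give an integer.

0

1's neighbors are 3 and 4, but none of them are tied to each other, so no triangle contains 1.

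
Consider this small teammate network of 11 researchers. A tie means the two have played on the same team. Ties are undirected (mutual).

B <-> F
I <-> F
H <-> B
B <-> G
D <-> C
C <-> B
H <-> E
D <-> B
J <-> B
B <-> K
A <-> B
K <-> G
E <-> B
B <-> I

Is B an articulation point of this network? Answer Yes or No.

Yes

Removing B leaves {F and I} with no path to {A}, so the network splits into 6 components. B is a cut vertex.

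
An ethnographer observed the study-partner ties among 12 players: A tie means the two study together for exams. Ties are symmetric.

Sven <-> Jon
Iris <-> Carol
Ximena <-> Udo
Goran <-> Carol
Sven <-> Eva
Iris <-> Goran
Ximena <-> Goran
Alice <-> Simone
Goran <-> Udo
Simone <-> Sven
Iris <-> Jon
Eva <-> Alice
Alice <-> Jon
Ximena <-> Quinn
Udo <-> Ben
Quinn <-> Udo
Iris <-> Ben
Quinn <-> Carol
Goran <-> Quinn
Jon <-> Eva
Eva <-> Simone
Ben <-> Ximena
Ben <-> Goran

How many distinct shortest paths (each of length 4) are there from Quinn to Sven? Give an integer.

The shortest distance is 4. The length-4 paths are: Quinn–Carol–Iris–Jon–Sven; Quinn–Goran–Iris–Jon–Sven.
That gives 2 distinct shortest paths.

2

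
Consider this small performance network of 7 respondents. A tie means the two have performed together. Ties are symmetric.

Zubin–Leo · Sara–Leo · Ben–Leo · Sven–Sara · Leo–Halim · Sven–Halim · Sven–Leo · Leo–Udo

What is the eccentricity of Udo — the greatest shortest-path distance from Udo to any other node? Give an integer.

Distances from Udo: Ben:2, Halim:2, Leo:1, Sara:2, Sven:2, Zubin:2.
The largest is 2 (to Halim, Sven, Ben, Sara, and Zubin), so the eccentricity of Udo is 2.

2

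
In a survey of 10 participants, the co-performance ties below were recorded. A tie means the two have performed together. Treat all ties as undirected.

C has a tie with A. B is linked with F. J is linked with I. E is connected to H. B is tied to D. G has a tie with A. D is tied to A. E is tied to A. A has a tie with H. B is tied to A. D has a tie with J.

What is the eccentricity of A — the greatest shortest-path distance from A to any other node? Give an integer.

Distances from A: B:1, C:1, D:1, E:1, F:2, G:1, H:1, I:3, J:2.
The largest is 3 (to I), so the eccentricity of A is 3.

3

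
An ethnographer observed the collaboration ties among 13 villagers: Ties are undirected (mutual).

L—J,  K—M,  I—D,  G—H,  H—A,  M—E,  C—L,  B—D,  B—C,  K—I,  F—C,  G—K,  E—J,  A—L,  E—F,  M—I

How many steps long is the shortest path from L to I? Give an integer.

One shortest route is L – C – B – D – I, which uses 4 edges, and at distance 3 from L we only reach {D, G, M}, which does not include I. So d(L,I) = 4.

4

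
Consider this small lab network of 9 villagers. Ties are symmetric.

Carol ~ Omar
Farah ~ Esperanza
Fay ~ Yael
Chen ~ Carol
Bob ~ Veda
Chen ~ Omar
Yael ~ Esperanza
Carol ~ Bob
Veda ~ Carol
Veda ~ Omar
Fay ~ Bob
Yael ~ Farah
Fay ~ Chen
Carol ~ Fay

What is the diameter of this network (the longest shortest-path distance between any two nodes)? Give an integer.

4

Eccentricity of each node (its greatest distance to any other): Bob:3, Carol:3, Chen:3, Esperanza:4, Farah:4, Fay:2, Omar:4, Veda:4, Yael:3.
The maximum eccentricity is 4, realized for instance by the pair Esperanza–Veda via Esperanza – Yael – Fay – Carol – Veda. So the diameter is 4.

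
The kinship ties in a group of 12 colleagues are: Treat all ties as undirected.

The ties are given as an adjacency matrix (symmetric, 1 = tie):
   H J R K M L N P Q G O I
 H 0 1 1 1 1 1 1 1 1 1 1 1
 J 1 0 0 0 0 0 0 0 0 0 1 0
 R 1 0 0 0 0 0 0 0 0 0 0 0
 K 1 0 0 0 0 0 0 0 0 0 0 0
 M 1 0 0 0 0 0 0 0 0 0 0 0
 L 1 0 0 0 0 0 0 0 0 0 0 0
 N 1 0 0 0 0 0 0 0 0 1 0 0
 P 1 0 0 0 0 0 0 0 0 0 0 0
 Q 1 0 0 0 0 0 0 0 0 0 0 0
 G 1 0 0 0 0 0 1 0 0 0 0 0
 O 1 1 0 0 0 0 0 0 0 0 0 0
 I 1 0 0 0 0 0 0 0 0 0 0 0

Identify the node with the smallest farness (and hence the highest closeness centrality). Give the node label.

H

Farness (sum of distances to all others) for each node — G:20, H:11, I:21, J:20, K:21, L:21, M:21, N:20, O:20, P:21, Q:21, R:21.
The smallest farness is 11, for H, so H has the highest closeness.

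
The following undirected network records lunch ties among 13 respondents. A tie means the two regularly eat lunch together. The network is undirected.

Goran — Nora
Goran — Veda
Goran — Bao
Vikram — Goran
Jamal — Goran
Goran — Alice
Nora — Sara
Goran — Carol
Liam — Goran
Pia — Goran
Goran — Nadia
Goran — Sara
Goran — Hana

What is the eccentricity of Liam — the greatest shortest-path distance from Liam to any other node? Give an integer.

2

Distances from Liam: Alice:2, Bao:2, Carol:2, Goran:1, Hana:2, Jamal:2, Nadia:2, Nora:2, Pia:2, Sara:2, Veda:2, Vikram:2.
The largest is 2 (to Nora, Jamal, Veda, Alice, Carol, Bao, Vikram, Sara, Hana, Pia, and Nadia), so the eccentricity of Liam is 2.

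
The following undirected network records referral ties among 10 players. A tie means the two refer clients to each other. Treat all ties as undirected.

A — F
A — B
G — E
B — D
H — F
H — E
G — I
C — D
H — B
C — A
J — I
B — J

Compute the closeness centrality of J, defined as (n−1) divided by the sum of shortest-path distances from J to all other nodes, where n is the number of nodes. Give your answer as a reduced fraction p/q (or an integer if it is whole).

Distances from J: A:2, B:1, C:3, D:2, E:3, F:3, G:2, H:2, I:1. Sum = 19.
n = 10, so closeness = 9/19.

9/19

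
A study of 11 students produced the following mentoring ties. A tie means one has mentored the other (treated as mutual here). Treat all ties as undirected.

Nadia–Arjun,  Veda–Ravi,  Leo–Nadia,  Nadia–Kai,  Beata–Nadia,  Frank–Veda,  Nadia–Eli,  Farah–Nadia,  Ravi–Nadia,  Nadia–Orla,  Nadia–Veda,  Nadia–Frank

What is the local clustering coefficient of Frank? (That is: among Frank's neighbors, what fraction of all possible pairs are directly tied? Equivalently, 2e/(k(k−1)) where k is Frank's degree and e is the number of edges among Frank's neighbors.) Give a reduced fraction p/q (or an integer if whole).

Frank's neighbors: Nadia and Veda (k = 2).
Possible neighbor pairs: C(2,2) = 1. Edges among them: Nadia–Veda → e = 1.
Clustering(Frank) = 1/1.

1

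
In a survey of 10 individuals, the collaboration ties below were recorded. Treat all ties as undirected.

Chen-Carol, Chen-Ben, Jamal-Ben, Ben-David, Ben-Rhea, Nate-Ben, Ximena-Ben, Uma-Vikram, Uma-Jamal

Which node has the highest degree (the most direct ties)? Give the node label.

Degrees — Ben:6, Carol:1, Chen:2, David:1, Jamal:2, Nate:1, Rhea:1, Uma:2, Vikram:1, Ximena:1.
The maximum is 6, attained only by Ben.

Ben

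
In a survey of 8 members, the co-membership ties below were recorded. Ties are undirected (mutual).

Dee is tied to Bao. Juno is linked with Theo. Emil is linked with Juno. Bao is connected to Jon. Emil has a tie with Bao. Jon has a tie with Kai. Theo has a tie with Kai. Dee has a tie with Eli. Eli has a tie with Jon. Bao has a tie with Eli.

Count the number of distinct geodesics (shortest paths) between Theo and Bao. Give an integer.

2

The shortest distance is 3. The length-3 paths are: Theo–Kai–Jon–Bao; Theo–Juno–Emil–Bao.
That gives 2 distinct shortest paths.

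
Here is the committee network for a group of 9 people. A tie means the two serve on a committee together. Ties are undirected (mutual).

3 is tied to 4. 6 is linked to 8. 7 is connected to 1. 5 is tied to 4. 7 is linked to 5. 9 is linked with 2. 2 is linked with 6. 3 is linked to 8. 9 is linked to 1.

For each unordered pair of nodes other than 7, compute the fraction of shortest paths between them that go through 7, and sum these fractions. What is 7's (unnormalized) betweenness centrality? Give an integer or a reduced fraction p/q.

6

Pairs whose geodesics pass through 7 — 9–4: 1; 9–5: 1; 2–5: 1; 3–1: 1; 4–1: 1; 5–1: 1.
All other pairs contribute 0.
Summing the contributions gives betweenness(7) = 6.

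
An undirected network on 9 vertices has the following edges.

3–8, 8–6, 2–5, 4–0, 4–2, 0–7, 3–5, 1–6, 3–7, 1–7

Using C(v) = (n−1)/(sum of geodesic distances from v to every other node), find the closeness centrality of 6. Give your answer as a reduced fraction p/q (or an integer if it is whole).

Distances from 6: 0:3, 1:1, 2:4, 3:2, 4:4, 5:3, 7:2, 8:1. Sum = 20.
n = 9, so closeness = 8/20 = 2/5.

2/5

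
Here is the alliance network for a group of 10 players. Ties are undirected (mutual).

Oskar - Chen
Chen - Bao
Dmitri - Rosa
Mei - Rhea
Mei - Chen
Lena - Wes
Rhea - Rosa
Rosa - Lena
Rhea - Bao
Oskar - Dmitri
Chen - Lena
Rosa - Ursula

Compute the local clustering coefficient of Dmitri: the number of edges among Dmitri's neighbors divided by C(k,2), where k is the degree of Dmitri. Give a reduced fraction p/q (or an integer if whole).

Dmitri's neighbors: Oskar and Rosa (k = 2).
Possible neighbor pairs: C(2,2) = 1. Edges among them: none → e = 0.
Clustering(Dmitri) = 0/1.

0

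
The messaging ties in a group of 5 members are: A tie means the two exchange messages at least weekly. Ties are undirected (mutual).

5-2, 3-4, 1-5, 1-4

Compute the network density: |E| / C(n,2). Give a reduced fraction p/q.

There are 4 edges and 5 nodes, so the maximum possible is C(5,2) = 10.
Density = 4/10 = 2/5.

2/5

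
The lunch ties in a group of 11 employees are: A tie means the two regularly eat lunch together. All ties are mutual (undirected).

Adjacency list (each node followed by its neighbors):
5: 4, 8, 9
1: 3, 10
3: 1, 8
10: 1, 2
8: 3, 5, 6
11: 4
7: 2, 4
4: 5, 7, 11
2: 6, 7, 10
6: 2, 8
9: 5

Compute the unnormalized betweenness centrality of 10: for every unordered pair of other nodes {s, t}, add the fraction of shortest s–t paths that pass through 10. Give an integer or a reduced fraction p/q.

13/3

Pairs whose geodesics pass through 10 — 4–1: 1/2; 7–1: 1; 7–3: 1/3; 11–1: 1/2; 2–1: 1; 2–3: 1/2; 1–6: 1/2.
All other pairs contribute 0.
Summing the contributions gives betweenness(10) = 13/3.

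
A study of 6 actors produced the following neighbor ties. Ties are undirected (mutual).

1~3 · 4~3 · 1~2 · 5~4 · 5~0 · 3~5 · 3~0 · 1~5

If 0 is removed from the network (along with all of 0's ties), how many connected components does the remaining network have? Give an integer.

1

0's neighbors (3 and 5) remain reachable from one another through other ties, so the rest of the network stays in one piece.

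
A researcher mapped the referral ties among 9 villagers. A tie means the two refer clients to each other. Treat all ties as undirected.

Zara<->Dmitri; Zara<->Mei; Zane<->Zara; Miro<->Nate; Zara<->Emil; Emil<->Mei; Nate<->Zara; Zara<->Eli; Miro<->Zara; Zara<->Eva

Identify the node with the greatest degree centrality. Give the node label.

Zara

Degrees — Dmitri:1, Eli:1, Emil:2, Eva:1, Mei:2, Miro:2, Nate:2, Zane:1, Zara:8.
The maximum is 8, attained only by Zara.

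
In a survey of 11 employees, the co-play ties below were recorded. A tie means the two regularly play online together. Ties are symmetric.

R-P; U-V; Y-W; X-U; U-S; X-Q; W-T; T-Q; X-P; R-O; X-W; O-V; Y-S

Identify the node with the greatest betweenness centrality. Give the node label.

X

Unnormalized betweenness of each node: O:5/2, P:8, Q:3, R:7/2, S:3, T:1, U:29/2, V:6, W:9, X:45/2, Y:2.
X has the largest value, 45/2, making it the main broker — the node through which the most shortest paths run.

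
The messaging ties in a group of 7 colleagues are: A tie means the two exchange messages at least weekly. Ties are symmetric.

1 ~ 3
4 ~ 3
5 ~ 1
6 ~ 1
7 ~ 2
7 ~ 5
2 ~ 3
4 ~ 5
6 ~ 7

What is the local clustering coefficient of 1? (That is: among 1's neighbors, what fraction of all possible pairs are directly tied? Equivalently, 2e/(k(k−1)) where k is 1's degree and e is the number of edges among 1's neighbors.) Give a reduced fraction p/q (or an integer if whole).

1's neighbors: 3, 5, and 6 (k = 3).
Possible neighbor pairs: C(3,2) = 3. Edges among them: none → e = 0.
Clustering(1) = 0/3 = 0.

0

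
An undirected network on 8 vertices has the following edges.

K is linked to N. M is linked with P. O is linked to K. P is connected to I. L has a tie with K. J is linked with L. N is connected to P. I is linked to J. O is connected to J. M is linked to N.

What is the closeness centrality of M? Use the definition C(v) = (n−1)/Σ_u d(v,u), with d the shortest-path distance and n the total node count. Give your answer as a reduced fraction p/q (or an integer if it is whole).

Distances from M: I:2, J:3, K:2, L:3, N:1, O:3, P:1. Sum = 15.
n = 8, so closeness = 7/15.

7/15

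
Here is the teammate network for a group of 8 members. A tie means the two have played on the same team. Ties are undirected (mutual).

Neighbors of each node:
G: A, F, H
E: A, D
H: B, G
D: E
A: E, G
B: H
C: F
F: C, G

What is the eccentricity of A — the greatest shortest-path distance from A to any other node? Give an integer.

3

Distances from A: B:3, C:3, D:2, E:1, F:2, G:1, H:2.
The largest is 3 (to C and B), so the eccentricity of A is 3.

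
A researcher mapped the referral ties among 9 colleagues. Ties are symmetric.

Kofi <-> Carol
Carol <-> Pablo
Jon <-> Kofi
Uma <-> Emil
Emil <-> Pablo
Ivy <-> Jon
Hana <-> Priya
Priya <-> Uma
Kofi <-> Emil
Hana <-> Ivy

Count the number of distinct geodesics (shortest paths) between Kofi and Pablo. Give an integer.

2

The shortest distance is 2. The length-2 paths are: Kofi–Carol–Pablo; Kofi–Emil–Pablo.
That gives 2 distinct shortest paths.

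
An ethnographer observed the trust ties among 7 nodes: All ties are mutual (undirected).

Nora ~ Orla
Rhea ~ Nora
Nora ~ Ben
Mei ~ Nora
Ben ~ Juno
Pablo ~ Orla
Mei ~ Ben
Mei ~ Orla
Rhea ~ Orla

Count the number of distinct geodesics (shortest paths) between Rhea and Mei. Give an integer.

The shortest distance is 2. The length-2 paths are: Rhea–Nora–Mei; Rhea–Orla–Mei.
That gives 2 distinct shortest paths.

2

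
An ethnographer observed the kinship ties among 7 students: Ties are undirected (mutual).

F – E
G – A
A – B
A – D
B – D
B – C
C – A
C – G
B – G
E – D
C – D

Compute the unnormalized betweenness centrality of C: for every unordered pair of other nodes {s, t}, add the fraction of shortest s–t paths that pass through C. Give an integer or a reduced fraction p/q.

Pairs whose geodesics pass through C — G–D: 1/3; G–F: 1/3; G–E: 1/3.
All other pairs contribute 0.
Summing the contributions gives betweenness(C) = 1.

1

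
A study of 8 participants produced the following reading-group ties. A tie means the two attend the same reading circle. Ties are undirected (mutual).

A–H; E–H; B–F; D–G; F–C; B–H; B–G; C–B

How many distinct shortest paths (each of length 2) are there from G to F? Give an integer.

The shortest distance is 2, and the only length-2 path is G–B–F. So there is exactly 1 shortest path.

1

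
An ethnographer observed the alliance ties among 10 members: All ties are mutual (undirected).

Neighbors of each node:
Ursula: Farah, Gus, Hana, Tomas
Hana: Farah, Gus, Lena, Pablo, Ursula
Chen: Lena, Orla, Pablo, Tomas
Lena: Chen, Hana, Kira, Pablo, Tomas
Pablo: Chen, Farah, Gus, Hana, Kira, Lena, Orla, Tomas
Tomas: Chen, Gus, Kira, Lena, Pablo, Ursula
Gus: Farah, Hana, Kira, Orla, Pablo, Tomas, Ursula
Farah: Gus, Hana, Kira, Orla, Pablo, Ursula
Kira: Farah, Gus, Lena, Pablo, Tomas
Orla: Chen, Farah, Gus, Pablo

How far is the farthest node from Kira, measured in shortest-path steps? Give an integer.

2

Distances from Kira: Chen:2, Farah:1, Gus:1, Hana:2, Lena:1, Orla:2, Pablo:1, Tomas:1, Ursula:2.
The largest is 2 (to Hana, Orla, Ursula, and Chen), so the eccentricity of Kira is 2.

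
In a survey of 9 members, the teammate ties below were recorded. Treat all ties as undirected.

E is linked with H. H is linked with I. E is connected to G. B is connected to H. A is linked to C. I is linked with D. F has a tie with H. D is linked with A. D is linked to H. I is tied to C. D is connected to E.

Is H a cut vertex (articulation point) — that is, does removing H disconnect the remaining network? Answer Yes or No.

Removing H leaves {A, C, D, E, G, and I} with no path to {B}, so the network splits into 3 components. H is a cut vertex.

Yes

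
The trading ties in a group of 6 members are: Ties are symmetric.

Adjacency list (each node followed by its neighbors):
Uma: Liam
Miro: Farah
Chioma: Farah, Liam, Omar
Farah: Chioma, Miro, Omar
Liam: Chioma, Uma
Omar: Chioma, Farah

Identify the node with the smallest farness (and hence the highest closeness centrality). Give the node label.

Chioma

Farness (sum of distances to all others) for each node — Chioma:7, Farah:8, Liam:9, Miro:12, Omar:9, Uma:13.
The smallest farness is 7, for Chioma, so Chioma has the highest closeness.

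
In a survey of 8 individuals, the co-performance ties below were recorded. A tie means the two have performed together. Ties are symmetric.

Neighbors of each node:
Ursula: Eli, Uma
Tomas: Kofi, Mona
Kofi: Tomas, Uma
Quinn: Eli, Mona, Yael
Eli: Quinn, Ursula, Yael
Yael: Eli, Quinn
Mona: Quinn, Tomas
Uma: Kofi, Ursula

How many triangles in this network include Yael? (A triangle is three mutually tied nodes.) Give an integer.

Yael's neighbors: Eli and Quinn.
Neighbor pairs that are themselves tied: Yael–Eli–Quinn. Each forms one triangle with Yael, for 1 in total.

1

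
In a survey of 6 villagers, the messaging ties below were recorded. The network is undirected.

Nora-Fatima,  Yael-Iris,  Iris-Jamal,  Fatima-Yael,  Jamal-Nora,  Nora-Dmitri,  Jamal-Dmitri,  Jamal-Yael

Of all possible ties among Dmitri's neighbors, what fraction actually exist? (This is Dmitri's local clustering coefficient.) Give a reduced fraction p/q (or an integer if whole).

Dmitri's neighbors: Jamal and Nora (k = 2).
Possible neighbor pairs: C(2,2) = 1. Edges among them: Jamal–Nora → e = 1.
Clustering(Dmitri) = 1/1.

1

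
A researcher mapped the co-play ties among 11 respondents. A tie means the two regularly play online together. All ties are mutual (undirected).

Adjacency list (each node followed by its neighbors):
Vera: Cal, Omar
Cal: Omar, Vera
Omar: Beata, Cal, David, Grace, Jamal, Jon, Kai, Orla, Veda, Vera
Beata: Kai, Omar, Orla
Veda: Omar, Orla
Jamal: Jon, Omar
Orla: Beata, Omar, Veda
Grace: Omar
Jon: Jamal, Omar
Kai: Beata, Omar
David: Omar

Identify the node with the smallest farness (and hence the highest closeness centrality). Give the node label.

Farness (sum of distances to all others) for each node — Beata:17, Cal:18, David:19, Grace:19, Jamal:18, Jon:18, Kai:18, Omar:10, Orla:17, Veda:18, Vera:18.
The smallest farness is 10, for Omar, so Omar has the highest closeness.

Omar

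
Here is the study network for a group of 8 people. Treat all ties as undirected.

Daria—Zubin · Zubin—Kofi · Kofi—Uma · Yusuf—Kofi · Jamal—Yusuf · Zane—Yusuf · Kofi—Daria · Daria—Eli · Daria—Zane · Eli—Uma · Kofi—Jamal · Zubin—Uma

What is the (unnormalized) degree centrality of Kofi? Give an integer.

Kofi is directly tied to Daria, Jamal, Uma, Yusuf, and Zubin. That is 5 neighbors, so the degree of Kofi is 5.

5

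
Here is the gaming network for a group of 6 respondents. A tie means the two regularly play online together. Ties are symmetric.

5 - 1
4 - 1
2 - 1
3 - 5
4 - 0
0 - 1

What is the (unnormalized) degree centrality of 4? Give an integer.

4 is directly tied to 0 and 1. That is 2 neighbors, so the degree of 4 is 2.

2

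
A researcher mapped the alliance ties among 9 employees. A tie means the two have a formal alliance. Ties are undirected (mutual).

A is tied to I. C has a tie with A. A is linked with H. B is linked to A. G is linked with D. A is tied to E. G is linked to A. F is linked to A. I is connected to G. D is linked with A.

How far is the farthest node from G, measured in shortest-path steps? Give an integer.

2

Distances from G: A:1, B:2, C:2, D:1, E:2, F:2, H:2, I:1.
The largest is 2 (to F, C, E, B, and H), so the eccentricity of G is 2.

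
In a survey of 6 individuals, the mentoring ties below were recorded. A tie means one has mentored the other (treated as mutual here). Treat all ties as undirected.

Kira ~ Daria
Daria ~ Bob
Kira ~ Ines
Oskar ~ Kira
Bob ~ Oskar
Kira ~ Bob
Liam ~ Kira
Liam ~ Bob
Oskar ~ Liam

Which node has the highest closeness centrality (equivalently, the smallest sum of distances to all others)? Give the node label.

Kira

Farness (sum of distances to all others) for each node — Bob:6, Daria:8, Ines:9, Kira:5, Liam:7, Oskar:7.
The smallest farness is 5, for Kira, so Kira has the highest closeness.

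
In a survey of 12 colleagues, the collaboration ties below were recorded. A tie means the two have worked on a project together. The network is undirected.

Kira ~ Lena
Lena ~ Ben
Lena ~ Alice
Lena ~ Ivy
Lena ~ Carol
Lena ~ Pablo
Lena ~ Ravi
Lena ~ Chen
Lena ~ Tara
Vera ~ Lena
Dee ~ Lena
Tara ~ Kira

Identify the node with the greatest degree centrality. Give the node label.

Degrees — Alice:1, Ben:1, Carol:1, Chen:1, Dee:1, Ivy:1, Kira:2, Lena:11, Pablo:1, Ravi:1, Tara:2, Vera:1.
The maximum is 11, attained only by Lena.

Lena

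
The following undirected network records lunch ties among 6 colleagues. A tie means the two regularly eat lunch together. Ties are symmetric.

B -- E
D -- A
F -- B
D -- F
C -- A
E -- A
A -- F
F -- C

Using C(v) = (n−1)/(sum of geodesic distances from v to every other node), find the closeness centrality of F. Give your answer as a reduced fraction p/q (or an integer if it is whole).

Distances from F: A:1, B:1, C:1, D:1, E:2. Sum = 6.
n = 6, so closeness = 5/6.

5/6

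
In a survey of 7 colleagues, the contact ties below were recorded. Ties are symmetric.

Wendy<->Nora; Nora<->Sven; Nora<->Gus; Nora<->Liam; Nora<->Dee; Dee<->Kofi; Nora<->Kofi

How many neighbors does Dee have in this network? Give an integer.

Dee is directly tied to Kofi and Nora. That is 2 neighbors, so the degree of Dee is 2.

2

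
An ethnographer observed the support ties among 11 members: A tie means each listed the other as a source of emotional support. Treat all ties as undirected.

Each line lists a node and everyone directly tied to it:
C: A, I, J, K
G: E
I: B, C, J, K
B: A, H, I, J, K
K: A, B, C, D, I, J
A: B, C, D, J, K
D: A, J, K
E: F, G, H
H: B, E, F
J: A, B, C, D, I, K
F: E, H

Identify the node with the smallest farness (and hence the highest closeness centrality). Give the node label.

B

Farness (sum of distances to all others) for each node — A:19, B:16, C:24, D:25, E:25, F:26, G:34, H:19, I:20, J:18, K:18.
The smallest farness is 16, for B, so B has the highest closeness.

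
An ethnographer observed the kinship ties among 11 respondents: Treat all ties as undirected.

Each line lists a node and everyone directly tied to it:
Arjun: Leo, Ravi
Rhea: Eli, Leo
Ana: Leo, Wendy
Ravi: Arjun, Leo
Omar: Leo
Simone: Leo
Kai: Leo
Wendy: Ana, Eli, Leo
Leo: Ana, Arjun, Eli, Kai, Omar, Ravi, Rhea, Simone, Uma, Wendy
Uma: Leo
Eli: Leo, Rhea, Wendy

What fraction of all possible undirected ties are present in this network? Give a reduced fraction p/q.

14/55

There are 14 edges and 11 nodes, so the maximum possible is C(11,2) = 55.
Density = 14/55.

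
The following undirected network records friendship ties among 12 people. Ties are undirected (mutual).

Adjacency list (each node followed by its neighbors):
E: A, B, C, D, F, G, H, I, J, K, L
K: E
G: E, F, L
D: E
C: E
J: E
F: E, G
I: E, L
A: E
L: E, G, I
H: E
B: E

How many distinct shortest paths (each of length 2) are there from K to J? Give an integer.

The shortest distance is 2, and the only length-2 path is K–E–J. So there is exactly 1 shortest path.

1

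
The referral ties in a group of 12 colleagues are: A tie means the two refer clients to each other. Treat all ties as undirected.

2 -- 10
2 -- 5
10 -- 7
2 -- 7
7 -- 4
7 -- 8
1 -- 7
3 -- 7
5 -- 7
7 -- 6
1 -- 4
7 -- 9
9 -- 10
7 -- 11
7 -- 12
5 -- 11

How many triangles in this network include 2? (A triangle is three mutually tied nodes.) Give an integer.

2

2's neighbors: 5, 7, and 10.
Neighbor pairs that are themselves tied: 2–5–7; 2–7–10. Each forms one triangle with 2, for 2 in total.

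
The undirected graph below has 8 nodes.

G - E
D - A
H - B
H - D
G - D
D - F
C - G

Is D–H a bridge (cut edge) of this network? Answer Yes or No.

Yes

Without the D–H edge there is no alternate route between D and H, so the network disconnects. It is a bridge.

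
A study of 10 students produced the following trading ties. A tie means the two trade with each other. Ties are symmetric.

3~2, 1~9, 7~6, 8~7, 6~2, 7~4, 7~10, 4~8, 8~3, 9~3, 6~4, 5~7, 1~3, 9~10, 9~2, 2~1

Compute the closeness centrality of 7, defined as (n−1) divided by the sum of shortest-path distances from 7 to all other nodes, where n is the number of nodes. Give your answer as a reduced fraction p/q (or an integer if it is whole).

9/14

Distances from 7: 1:3, 2:2, 3:2, 4:1, 5:1, 6:1, 8:1, 9:2, 10:1. Sum = 14.
n = 10, so closeness = 9/14.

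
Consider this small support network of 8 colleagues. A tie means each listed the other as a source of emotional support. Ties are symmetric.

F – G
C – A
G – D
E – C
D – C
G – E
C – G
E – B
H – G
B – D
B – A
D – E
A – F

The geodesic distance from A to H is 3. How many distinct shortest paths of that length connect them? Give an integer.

2

The shortest distance is 3. The length-3 paths are: A–F–G–H; A–C–G–H.
That gives 2 distinct shortest paths.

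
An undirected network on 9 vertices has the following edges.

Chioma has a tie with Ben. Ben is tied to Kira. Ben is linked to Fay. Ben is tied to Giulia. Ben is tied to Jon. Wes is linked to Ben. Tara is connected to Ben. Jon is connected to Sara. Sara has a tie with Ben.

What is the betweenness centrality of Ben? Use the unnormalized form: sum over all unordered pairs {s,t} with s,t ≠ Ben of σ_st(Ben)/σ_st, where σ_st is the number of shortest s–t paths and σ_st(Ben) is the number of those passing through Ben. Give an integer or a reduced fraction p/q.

27

Pairs whose geodesics pass through Ben — Fay–Jon: 1; Fay–Sara: 1; Fay–Tara: 1; Fay–Kira: 1; Fay–Giulia: 1; Fay–Chioma: 1; Fay–Wes: 1; Jon–Tara: 1; Jon–Kira: 1; Jon–Giulia: 1; Jon–Chioma: 1; Jon–Wes: 1; Sara–Tara: 1; Sara–Kira: 1 … (+13 more pairs).
All other pairs contribute 0.
Summing the contributions gives betweenness(Ben) = 27.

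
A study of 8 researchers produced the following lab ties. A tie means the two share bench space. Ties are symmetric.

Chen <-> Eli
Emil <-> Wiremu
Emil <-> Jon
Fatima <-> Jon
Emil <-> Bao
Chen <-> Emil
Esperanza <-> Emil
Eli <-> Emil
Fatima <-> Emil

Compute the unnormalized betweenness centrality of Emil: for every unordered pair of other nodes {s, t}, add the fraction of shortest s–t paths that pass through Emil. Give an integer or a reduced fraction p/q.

19

Pairs whose geodesics pass through Emil — Bao–Fatima: 1; Bao–Chen: 1; Bao–Jon: 1; Bao–Esperanza: 1; Bao–Wiremu: 1; Bao–Eli: 1; Fatima–Chen: 1; Fatima–Esperanza: 1; Fatima–Wiremu: 1; Fatima–Eli: 1; Chen–Jon: 1; Chen–Esperanza: 1; Chen–Wiremu: 1; Jon–Esperanza: 1 … (+5 more pairs).
All other pairs contribute 0.
Summing the contributions gives betweenness(Emil) = 19.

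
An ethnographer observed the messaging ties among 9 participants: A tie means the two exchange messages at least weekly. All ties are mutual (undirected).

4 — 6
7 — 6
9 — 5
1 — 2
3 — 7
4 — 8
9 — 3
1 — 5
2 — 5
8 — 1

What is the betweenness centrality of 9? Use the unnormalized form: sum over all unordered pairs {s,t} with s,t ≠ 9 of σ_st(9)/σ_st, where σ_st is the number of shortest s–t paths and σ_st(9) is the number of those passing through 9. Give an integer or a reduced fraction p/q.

Pairs whose geodesics pass through 9 — 7–1: 1/2; 7–2: 1; 7–5: 1; 6–5: 1/2; 8–3: 1/2; 1–3: 1; 2–3: 1; 5–3: 1.
All other pairs contribute 0.
Summing the contributions gives betweenness(9) = 13/2.

13/2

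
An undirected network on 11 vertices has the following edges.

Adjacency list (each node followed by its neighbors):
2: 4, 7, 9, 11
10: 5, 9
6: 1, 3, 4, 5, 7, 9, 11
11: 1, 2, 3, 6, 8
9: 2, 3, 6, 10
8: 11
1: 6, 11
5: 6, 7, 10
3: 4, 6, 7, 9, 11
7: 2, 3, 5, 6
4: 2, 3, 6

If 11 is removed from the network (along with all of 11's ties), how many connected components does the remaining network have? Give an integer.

Without 11, the remaining ties split the others into: {1, 2, 3, 4, 5, 6, 7, 9, 10}; {8}.
That's 2 separate components.

2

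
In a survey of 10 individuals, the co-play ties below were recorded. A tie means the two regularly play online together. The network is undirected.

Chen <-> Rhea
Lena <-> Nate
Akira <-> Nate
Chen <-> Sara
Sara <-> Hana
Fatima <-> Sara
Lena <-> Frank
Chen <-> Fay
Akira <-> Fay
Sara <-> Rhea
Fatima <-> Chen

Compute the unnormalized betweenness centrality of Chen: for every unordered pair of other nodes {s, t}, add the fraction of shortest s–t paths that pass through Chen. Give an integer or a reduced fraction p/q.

41/2

Pairs whose geodesics pass through Chen — Fay–Fatima: 1; Fay–Hana: 1; Fay–Rhea: 1; Fay–Sara: 1; Frank–Fatima: 1; Frank–Hana: 1; Frank–Rhea: 1; Frank–Sara: 1; Nate–Fatima: 1; Nate–Hana: 1; Nate–Rhea: 1; Nate–Sara: 1; Fatima–Rhea: 1/2; Fatima–Lena: 1 … (+7 more pairs).
All other pairs contribute 0.
Summing the contributions gives betweenness(Chen) = 41/2.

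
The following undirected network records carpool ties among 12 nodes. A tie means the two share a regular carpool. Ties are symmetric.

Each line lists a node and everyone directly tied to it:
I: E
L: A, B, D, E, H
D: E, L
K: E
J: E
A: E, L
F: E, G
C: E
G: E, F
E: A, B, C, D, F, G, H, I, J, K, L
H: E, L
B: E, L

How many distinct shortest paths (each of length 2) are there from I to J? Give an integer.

The shortest distance is 2, and the only length-2 path is I–E–J. So there is exactly 1 shortest path.

1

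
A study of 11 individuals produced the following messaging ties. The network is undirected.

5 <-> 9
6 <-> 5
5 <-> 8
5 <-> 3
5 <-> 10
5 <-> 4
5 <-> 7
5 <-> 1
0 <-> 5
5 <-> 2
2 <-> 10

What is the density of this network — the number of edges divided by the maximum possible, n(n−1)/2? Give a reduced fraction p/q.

There are 11 edges and 11 nodes, so the maximum possible is C(11,2) = 55.
Density = 11/55 = 1/5.

1/5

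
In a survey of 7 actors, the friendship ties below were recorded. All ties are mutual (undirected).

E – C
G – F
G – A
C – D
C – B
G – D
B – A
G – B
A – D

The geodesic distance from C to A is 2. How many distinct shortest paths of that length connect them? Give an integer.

The shortest distance is 2. The length-2 paths are: C–B–A; C–D–A.
That gives 2 distinct shortest paths.

2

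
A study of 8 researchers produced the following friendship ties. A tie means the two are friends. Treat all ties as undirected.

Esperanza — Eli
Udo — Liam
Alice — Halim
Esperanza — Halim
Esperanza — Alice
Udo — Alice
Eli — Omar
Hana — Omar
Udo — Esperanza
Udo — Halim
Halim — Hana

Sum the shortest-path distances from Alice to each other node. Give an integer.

Distances from Alice: Eli:2, Esperanza:1, Halim:1, Hana:2, Liam:2, Omar:3, Udo:1.
Sum = 2 + 1 + 1 + 2 + 2 + 3 + 1 = 12.

12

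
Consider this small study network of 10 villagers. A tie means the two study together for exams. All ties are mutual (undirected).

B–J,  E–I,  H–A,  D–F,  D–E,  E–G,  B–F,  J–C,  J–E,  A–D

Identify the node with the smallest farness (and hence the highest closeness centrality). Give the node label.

E

Farness (sum of distances to all others) for each node — A:22, B:21, C:26, D:16, E:15, F:20, G:23, H:30, I:23, J:18.
The smallest farness is 15, for E, so E has the highest closeness.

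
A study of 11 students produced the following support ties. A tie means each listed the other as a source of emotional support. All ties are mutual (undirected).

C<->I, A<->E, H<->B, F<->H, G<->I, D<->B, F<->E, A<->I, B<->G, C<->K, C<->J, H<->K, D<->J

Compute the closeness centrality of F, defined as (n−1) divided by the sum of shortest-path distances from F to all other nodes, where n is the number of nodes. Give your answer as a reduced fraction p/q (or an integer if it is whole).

5/12

Distances from F: A:2, B:2, C:3, D:3, E:1, G:3, H:1, I:3, J:4, K:2. Sum = 24.
n = 11, so closeness = 10/24 = 5/12.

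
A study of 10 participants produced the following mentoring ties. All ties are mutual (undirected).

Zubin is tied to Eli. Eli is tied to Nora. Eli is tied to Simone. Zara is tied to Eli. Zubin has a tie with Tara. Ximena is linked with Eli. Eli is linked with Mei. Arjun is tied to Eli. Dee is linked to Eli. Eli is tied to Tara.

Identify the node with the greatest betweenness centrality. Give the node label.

Eli

Unnormalized betweenness of each node: Arjun:0, Dee:0, Eli:35, Mei:0, Nora:0, Simone:0, Tara:0, Ximena:0, Zara:0, Zubin:0.
Eli has the largest value, 35, making it the main broker — the node through which the most shortest paths run.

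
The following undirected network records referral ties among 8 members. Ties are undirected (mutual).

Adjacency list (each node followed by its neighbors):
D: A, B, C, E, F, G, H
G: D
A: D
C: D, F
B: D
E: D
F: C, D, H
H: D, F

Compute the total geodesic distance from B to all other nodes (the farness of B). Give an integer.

13

Distances from B: A:2, C:2, D:1, E:2, F:2, G:2, H:2.
Sum = 2 + 2 + 1 + 2 + 2 + 2 + 2 = 13.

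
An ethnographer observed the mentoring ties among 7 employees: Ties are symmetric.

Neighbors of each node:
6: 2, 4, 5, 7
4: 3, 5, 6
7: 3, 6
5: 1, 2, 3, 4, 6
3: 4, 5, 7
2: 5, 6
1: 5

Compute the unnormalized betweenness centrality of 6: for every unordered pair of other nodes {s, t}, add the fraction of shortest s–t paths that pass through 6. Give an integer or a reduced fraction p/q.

Pairs whose geodesics pass through 6 — 5–7: 1/2; 4–2: 1/2; 4–7: 1/2; 2–7: 1; 1–7: 1/2.
All other pairs contribute 0.
Summing the contributions gives betweenness(6) = 3.

3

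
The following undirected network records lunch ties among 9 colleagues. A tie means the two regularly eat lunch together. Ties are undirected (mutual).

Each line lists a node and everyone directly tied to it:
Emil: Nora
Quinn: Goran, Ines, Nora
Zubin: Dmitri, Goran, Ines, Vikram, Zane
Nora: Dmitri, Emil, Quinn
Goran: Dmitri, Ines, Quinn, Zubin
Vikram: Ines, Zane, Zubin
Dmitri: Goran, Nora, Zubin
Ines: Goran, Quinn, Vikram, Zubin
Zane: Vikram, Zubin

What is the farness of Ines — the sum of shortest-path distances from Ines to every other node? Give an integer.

Distances from Ines: Dmitri:2, Emil:3, Goran:1, Nora:2, Quinn:1, Vikram:1, Zane:2, Zubin:1.
Sum = 2 + 3 + 1 + 2 + 1 + 1 + 2 + 1 = 13.

13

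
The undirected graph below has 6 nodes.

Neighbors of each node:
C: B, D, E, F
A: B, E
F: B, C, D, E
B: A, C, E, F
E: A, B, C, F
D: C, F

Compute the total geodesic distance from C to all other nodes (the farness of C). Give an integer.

Distances from C: A:2, B:1, D:1, E:1, F:1.
Sum = 2 + 1 + 1 + 1 + 1 = 6.

6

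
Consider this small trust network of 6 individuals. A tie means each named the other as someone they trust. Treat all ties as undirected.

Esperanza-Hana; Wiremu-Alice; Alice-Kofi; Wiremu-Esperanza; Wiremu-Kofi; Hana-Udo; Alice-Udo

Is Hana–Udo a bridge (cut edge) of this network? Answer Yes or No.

No

Even without that edge, Hana still reaches Udo via Hana – Esperanza – Wiremu – Alice – Udo, so the network stays connected. Not a bridge.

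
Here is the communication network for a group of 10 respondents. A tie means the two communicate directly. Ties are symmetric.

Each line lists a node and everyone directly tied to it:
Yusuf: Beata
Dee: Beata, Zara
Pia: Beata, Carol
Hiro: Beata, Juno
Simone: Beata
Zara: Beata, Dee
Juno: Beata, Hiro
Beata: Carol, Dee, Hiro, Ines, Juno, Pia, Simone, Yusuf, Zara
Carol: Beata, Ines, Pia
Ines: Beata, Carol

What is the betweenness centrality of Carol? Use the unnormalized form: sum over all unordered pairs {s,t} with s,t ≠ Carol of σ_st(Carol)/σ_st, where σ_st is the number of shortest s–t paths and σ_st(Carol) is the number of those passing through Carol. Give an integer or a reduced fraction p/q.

1/2

Pairs whose geodesics pass through Carol — Ines–Pia: 1/2.
All other pairs contribute 0.
Summing the contributions gives betweenness(Carol) = 1/2.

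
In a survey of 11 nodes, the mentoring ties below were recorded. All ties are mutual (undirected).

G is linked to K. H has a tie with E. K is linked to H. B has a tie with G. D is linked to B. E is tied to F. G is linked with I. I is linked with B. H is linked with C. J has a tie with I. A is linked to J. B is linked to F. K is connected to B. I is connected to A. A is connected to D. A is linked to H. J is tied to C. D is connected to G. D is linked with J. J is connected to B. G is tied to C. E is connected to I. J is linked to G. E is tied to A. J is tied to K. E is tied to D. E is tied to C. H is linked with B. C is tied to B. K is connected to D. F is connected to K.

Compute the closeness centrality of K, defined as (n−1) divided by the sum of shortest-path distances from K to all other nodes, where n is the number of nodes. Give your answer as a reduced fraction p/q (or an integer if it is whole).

Distances from K: A:2, B:1, C:2, D:1, E:2, F:1, G:1, H:1, I:2, J:1. Sum = 14.
n = 11, so closeness = 10/14 = 5/7.

5/7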